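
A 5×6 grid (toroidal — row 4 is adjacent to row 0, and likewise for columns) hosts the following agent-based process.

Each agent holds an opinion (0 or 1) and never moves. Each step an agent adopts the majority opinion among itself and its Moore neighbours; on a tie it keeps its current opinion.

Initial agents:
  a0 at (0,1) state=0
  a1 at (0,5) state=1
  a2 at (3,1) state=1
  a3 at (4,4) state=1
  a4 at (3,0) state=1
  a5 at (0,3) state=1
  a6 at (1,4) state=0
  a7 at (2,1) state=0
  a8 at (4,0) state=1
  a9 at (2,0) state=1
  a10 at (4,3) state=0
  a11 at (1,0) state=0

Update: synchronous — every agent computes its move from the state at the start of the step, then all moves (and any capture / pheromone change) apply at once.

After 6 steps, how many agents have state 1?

12

t=1: a0@(0,1):0 a1@(0,5):1 a2@(3,1):1 a3@(4,4):1 a4@(3,0):1 a5@(0,3):1 a6@(1,4):1 a7@(2,1):1 a8@(4,0):1 a9@(2,0):1 a10@(4,3):1 a11@(1,0):0
t=2: a0@(0,1):0 a1@(0,5):1 a2@(3,1):1 a3@(4,4):1 a4@(3,0):1 a5@(0,3):1 a6@(1,4):1 a7@(2,1):1 a8@(4,0):1 a9@(2,0):1 a10@(4,3):1 a11@(1,0):1
t=3: a0@(0,1):1 a1@(0,5):1 a2@(3,1):1 a3@(4,4):1 a4@(3,0):1 a5@(0,3):1 a6@(1,4):1 a7@(2,1):1 a8@(4,0):1 a9@(2,0):1 a10@(4,3):1 a11@(1,0):1
t=4: (unchanged — steady state)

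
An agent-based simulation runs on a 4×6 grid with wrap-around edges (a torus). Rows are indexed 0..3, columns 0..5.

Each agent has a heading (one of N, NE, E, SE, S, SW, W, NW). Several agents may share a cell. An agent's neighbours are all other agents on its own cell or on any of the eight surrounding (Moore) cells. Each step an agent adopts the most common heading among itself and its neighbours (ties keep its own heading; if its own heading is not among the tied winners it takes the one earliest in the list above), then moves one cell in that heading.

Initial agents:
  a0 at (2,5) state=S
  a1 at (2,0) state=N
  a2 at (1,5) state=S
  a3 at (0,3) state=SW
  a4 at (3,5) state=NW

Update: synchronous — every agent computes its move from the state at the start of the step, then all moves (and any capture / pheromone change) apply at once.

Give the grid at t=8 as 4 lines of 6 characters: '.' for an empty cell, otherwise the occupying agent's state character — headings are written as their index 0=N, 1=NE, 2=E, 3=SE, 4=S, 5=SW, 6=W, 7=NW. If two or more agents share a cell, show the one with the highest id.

t=1: a0@(3,5):S a1@(3,0):S a2@(2,5):S a3@(1,2):SW a4@(2,4):NW
t=2: a0@(0,5):S a1@(0,0):S a2@(3,5):S a3@(2,1):SW a4@(3,4):S
t=3: a0@(1,5):S a1@(1,0):S a2@(0,5):S a3@(3,0):SW a4@(0,4):S
t=4: a0@(2,5):S a1@(2,0):S a2@(1,5):S a3@(0,5):SW a4@(1,4):S
t=5: a0@(3,5):S a1@(3,0):S a2@(2,5):S a3@(1,5):S a4@(2,4):S
t=6: a0@(0,5):S a1@(0,0):S a2@(3,5):S a3@(2,5):S a4@(3,4):S
t=7: a0@(1,5):S a1@(1,0):S a2@(0,5):S a3@(3,5):S a4@(0,4):S
t=8: a0@(2,5):S a1@(2,0):S a2@(1,5):S a3@(0,5):S a4@(1,4):S

.....4
....44
4....4
......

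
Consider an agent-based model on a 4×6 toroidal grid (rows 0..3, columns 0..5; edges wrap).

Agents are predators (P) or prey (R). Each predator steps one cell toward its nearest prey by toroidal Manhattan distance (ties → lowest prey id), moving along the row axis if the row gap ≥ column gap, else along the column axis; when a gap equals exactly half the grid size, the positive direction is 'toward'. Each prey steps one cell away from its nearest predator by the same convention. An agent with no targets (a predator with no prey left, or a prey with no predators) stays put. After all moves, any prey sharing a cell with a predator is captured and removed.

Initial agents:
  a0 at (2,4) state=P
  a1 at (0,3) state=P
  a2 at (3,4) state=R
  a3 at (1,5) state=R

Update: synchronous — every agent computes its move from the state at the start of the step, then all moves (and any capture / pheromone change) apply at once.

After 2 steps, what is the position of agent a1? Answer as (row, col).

t=1: a0@(3,4):P a1@(3,3):P a2@(0,4):R a3@(0,5):R
t=2: a0@(0,4):P a1@(0,3):P a2@(1,4):R a3@(1,5):R

(0, 3)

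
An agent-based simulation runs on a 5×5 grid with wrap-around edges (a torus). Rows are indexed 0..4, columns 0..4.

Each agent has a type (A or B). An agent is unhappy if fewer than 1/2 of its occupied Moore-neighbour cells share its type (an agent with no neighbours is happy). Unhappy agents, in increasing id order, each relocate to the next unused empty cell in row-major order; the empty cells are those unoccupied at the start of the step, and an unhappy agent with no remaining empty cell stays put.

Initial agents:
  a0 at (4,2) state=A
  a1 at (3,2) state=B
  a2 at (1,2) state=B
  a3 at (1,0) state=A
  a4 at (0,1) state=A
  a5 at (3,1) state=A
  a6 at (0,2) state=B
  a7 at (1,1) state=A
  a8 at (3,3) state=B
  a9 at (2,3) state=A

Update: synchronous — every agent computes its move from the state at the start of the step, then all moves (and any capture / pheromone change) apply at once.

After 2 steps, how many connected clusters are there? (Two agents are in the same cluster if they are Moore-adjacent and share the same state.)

2

t=1: a0@(0,0):A a1@(0,3):B a2@(0,4):B a3@(1,0):A a4@(0,1):A a5@(3,1):A a6@(1,3):B a7@(1,1):A a8@(1,4):B a9@(2,0):A
t=2: (unchanged — steady state)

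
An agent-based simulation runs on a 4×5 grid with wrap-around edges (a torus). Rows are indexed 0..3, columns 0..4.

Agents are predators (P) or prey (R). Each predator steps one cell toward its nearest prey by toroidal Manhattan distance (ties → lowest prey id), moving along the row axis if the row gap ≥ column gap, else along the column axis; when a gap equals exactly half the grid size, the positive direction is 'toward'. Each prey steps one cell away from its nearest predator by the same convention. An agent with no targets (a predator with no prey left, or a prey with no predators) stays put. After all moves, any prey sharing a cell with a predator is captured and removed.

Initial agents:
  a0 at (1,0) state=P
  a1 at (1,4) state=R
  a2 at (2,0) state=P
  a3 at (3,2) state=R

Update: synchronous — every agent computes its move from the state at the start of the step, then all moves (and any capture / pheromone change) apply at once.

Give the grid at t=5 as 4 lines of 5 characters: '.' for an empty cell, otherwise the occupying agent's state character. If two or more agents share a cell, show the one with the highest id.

.....
PP..R
.....
...R.

t=1: a0@(1,4):P a1@(1,3):R a2@(1,0):P a3@(3,3):R
t=2: a0@(1,3):P a1@(1,2):R a2@(1,4):P a3@(2,3):R
t=3: a0@(1,2):P a1@(1,1):R a2@(1,3):P a3@(3,3):R
t=4: a0@(1,1):P a1@(1,0):R a2@(1,2):P a3@(2,3):R
t=5: a0@(1,0):P a1@(1,4):R a2@(1,1):P a3@(3,3):R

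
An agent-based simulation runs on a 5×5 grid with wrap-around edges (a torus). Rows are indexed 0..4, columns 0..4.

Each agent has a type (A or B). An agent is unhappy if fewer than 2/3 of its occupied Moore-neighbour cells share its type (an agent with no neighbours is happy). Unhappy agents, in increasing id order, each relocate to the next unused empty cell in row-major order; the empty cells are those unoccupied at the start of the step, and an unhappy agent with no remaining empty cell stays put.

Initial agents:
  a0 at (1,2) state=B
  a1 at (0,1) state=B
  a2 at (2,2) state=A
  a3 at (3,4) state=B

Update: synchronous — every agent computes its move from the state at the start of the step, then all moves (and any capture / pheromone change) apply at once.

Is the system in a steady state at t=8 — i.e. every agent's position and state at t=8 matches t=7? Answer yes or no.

no

t=1: a0@(0,0):B a1@(0,1):B a2@(0,2):A a3@(3,4):B
t=2: a0@(0,0):B a1@(0,3):B a2@(0,4):A a3@(3,4):B
t=3: a0@(0,1):B a1@(0,2):B a2@(1,0):A a3@(3,4):B
t=4: a0@(0,0):B a1@(0,2):B a2@(0,3):A a3@(3,4):B
t=5: a0@(0,0):B a1@(0,1):B a2@(0,4):A a3@(3,4):B
t=6: a0@(0,2):B a1@(0,1):B a2@(0,3):A a3@(3,4):B
t=7: a0@(0,0):B a1@(0,1):B a2@(0,4):A a3@(3,4):B
t=8: a0@(0,2):B a1@(0,1):B a2@(0,3):A a3@(3,4):B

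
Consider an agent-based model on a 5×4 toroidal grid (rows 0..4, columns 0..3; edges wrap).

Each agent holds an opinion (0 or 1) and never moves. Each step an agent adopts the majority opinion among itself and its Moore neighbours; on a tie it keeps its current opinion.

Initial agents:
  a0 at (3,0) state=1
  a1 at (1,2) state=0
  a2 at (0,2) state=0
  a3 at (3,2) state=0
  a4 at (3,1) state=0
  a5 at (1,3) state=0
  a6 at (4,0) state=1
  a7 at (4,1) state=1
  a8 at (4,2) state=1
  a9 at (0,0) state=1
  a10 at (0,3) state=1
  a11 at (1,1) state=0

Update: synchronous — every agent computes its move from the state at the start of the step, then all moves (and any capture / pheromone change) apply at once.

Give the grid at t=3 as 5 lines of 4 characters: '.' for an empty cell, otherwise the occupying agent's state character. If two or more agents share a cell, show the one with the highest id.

1.01
.000
....
111.
111.

t=1: a0@(3,0):1 a1@(1,2):0 a2@(0,2):0 a3@(3,2):0 a4@(3,1):1 a5@(1,3):0 a6@(4,0):1 a7@(4,1):1 a8@(4,2):1 a9@(0,0):1 a10@(0,3):1 a11@(1,1):0
t=2: a0@(3,0):1 a1@(1,2):0 a2@(0,2):0 a3@(3,2):1 a4@(3,1):1 a5@(1,3):0 a6@(4,0):1 a7@(4,1):1 a8@(4,2):1 a9@(0,0):1 a10@(0,3):1 a11@(1,1):0
t=3: (unchanged — steady state)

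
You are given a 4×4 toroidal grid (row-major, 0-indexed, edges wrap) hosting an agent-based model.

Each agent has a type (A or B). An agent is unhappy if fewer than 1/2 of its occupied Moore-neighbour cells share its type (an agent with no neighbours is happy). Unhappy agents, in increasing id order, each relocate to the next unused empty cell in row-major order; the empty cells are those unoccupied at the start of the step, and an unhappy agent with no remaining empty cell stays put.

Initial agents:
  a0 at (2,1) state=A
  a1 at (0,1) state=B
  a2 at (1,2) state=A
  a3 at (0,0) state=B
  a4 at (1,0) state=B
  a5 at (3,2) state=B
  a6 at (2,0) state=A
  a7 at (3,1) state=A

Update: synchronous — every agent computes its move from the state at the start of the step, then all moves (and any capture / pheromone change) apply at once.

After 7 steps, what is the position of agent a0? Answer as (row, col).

t=1: a0@(2,1):A a1@(0,1):B a2@(1,2):A a3@(0,0):B a4@(1,0):B a5@(0,2):B a6@(2,0):A a7@(0,3):A
t=2: a0@(2,1):A a1@(0,1):B a2@(1,2):A a3@(0,0):B a4@(1,1):B a5@(1,3):B a6@(2,0):A a7@(2,2):A
t=3: a0@(2,1):A a1@(0,1):B a2@(0,2):A a3@(0,0):B a4@(0,3):B a5@(1,0):B a6@(2,3):A a7@(2,2):A
t=4: a0@(2,1):A a1@(0,1):B a2@(1,1):A a3@(0,0):B a4@(0,3):B a5@(1,0):B a6@(2,3):A a7@(2,2):A
t=5: a0@(2,1):A a1@(0,1):B a2@(0,2):A a3@(0,0):B a4@(0,3):B a5@(1,0):B a6@(2,3):A a7@(2,2):A
t=6: a0@(2,1):A a1@(0,1):B a2@(1,1):A a3@(0,0):B a4@(0,3):B a5@(1,0):B a6@(2,3):A a7@(2,2):A
t=7: a0@(2,1):A a1@(0,1):B a2@(0,2):A a3@(0,0):B a4@(0,3):B a5@(1,0):B a6@(2,3):A a7@(2,2):A

(2, 1)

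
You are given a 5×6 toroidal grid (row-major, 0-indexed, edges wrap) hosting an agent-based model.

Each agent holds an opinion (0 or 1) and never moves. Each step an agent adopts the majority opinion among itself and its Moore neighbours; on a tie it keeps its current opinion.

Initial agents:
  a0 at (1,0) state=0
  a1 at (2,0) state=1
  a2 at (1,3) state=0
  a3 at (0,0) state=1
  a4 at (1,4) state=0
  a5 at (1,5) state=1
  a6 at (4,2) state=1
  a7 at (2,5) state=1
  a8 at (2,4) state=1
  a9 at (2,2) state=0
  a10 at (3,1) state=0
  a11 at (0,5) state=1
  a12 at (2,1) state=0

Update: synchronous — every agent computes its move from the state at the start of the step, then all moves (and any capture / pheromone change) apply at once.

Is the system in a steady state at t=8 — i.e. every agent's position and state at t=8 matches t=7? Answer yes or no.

yes

t=1: a0@(1,0):1 a1@(2,0):1 a2@(1,3):0 a3@(0,0):1 a4@(1,4):1 a5@(1,5):1 a6@(4,2):1 a7@(2,5):1 a8@(2,4):1 a9@(2,2):0 a10@(3,1):0 a11@(0,5):1 a12@(2,1):0
t=2: (unchanged — steady state)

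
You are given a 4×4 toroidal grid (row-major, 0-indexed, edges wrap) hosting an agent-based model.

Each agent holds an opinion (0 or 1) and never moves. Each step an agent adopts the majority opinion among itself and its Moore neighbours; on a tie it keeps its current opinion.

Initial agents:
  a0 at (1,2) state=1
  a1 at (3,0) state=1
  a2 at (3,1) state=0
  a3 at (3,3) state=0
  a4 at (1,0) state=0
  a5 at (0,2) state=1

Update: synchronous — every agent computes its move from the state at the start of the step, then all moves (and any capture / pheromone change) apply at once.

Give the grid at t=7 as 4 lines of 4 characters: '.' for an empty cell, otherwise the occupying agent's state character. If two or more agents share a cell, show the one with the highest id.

t=1: a0@(1,2):1 a1@(3,0):0 a2@(3,1):1 a3@(3,3):1 a4@(1,0):0 a5@(0,2):1
t=2: a0@(1,2):1 a1@(3,0):1 a2@(3,1):1 a3@(3,3):1 a4@(1,0):0 a5@(0,2):1
t=3: (unchanged — steady state)

..1.
0.1.
....
11.1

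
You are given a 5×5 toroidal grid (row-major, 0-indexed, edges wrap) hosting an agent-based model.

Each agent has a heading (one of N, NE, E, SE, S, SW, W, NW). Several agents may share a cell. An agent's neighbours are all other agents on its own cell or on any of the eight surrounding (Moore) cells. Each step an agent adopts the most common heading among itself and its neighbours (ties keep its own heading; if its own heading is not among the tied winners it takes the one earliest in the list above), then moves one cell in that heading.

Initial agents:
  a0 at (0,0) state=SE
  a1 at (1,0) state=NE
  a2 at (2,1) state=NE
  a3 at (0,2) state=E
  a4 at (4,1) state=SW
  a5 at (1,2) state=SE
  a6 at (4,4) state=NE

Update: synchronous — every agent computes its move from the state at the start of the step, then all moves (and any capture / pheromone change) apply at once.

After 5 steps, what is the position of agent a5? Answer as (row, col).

(1, 2)

t=1: a0@(4,1):NE a1@(0,1):NE a2@(1,2):NE a3@(0,3):E a4@(0,0):SW a5@(2,3):SE a6@(3,0):NE
t=2: a0@(3,2):NE a1@(4,2):NE a2@(0,3):NE a3@(0,4):E a4@(4,1):NE a5@(3,4):SE a6@(2,1):NE
t=3: a0@(2,3):NE a1@(3,3):NE a2@(4,4):NE a3@(0,0):E a4@(3,2):NE a5@(4,0):SE a6@(1,2):NE
t=4: a0@(1,4):NE a1@(2,4):NE a2@(3,0):NE a3@(0,1):E a4@(2,3):NE a5@(0,1):SE a6@(0,3):NE
t=5: a0@(0,0):NE a1@(1,0):NE a2@(2,1):NE a3@(0,2):E a4@(1,4):NE a5@(1,2):SE a6@(4,4):NE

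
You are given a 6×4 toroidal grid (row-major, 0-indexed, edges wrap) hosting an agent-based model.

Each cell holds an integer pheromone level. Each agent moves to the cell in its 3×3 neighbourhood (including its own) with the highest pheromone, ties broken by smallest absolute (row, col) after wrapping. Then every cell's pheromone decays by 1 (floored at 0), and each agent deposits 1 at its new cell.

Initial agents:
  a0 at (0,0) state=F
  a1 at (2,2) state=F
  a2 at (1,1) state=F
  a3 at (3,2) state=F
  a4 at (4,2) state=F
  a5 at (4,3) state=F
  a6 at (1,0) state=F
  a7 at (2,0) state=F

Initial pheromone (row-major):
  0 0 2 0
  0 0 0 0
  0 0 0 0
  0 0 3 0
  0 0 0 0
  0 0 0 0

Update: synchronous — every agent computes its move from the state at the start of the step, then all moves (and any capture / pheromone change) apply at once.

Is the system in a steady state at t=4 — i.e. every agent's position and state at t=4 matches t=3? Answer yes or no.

yes

t=1: a0@(0,0) a1@(3,2) a2@(0,2) a3@(3,2) a4@(3,2) a5@(3,2) a6@(0,0) a7@(1,0) | pheromone: 2 0 2 0 / 1 0 0 0 / 0 0 0 0 / 0 0 6 0 / 0 0 0 0 / 0 0 0 0
t=2: a0@(0,0) a1@(3,2) a2@(0,2) a3@(3,2) a4@(3,2) a5@(3,2) a6@(0,0) a7@(0,0) | pheromone: 4 0 2 0 / 0 0 0 0 / 0 0 0 0 / 0 0 9 0 / 0 0 0 0 / 0 0 0 0
t=3: a0@(0,0) a1@(3,2) a2@(0,2) a3@(3,2) a4@(3,2) a5@(3,2) a6@(0,0) a7@(0,0) | pheromone: 6 0 2 0 / 0 0 0 0 / 0 0 0 0 / 0 0 12 0 / 0 0 0 0 / 0 0 0 0
t=4: a0@(0,0) a1@(3,2) a2@(0,2) a3@(3,2) a4@(3,2) a5@(3,2) a6@(0,0) a7@(0,0) | pheromone: 8 0 2 0 / 0 0 0 0 / 0 0 0 0 / 0 0 15 0 / 0 0 0 0 / 0 0 0 0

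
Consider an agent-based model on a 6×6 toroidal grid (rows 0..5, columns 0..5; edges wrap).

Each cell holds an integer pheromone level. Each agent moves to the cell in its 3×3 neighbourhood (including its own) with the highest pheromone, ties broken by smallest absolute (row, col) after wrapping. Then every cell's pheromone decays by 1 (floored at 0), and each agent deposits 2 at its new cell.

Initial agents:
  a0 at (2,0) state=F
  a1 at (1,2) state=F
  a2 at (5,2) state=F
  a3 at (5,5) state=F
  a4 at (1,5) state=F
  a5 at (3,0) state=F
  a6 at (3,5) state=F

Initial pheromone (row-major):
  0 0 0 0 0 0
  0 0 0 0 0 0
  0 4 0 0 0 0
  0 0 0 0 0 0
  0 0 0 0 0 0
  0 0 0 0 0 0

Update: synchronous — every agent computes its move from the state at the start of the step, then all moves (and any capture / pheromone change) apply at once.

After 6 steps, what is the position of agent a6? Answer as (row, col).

t=1: a0@(2,1) a1@(2,1) a2@(0,1) a3@(0,0) a4@(0,0) a5@(2,1) a6@(2,0) | pheromone: 4 2 0 0 0 0 / 0 0 0 0 0 0 / 2 9 0 0 0 0 / 0 0 0 0 0 0 / 0 0 0 0 0 0 / 0 0 0 0 0 0
t=2: a0@(2,1) a1@(2,1) a2@(0,0) a3@(0,0) a4@(0,0) a5@(2,1) a6@(2,1) | pheromone: 9 1 0 0 0 0 / 0 0 0 0 0 0 / 1 16 0 0 0 0 / 0 0 0 0 0 0 / 0 0 0 0 0 0 / 0 0 0 0 0 0
t=3: a0@(2,1) a1@(2,1) a2@(0,0) a3@(0,0) a4@(0,0) a5@(2,1) a6@(2,1) | pheromone: 14 0 0 0 0 0 / 0 0 0 0 0 0 / 0 23 0 0 0 0 / 0 0 0 0 0 0 / 0 0 0 0 0 0 / 0 0 0 0 0 0
t=4: a0@(2,1) a1@(2,1) a2@(0,0) a3@(0,0) a4@(0,0) a5@(2,1) a6@(2,1) | pheromone: 19 0 0 0 0 0 / 0 0 0 0 0 0 / 0 30 0 0 0 0 / 0 0 0 0 0 0 / 0 0 0 0 0 0 / 0 0 0 0 0 0
t=5: a0@(2,1) a1@(2,1) a2@(0,0) a3@(0,0) a4@(0,0) a5@(2,1) a6@(2,1) | pheromone: 24 0 0 0 0 0 / 0 0 0 0 0 0 / 0 37 0 0 0 0 / 0 0 0 0 0 0 / 0 0 0 0 0 0 / 0 0 0 0 0 0
t=6: a0@(2,1) a1@(2,1) a2@(0,0) a3@(0,0) a4@(0,0) a5@(2,1) a6@(2,1) | pheromone: 29 0 0 0 0 0 / 0 0 0 0 0 0 / 0 44 0 0 0 0 / 0 0 0 0 0 0 / 0 0 0 0 0 0 / 0 0 0 0 0 0

(2, 1)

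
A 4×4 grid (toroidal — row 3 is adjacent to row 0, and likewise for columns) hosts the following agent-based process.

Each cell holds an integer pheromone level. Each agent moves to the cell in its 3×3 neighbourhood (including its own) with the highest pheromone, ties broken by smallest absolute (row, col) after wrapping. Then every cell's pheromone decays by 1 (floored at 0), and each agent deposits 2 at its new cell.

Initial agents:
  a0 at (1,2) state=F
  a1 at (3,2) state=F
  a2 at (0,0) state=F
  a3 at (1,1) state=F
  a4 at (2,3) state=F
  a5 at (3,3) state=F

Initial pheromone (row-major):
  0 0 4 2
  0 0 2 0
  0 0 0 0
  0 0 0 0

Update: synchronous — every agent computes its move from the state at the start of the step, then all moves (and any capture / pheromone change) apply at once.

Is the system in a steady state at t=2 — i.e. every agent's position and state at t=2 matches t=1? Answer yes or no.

no

t=1: a0@(0,2) a1@(0,2) a2@(0,3) a3@(0,2) a4@(1,2) a5@(0,2) | pheromone: 0 0 11 3 / 0 0 3 0 / 0 0 0 0 / 0 0 0 0
t=2: a0@(0,2) a1@(0,2) a2@(0,2) a3@(0,2) a4@(0,2) a5@(0,2) | pheromone: 0 0 22 2 / 0 0 2 0 / 0 0 0 0 / 0 0 0 0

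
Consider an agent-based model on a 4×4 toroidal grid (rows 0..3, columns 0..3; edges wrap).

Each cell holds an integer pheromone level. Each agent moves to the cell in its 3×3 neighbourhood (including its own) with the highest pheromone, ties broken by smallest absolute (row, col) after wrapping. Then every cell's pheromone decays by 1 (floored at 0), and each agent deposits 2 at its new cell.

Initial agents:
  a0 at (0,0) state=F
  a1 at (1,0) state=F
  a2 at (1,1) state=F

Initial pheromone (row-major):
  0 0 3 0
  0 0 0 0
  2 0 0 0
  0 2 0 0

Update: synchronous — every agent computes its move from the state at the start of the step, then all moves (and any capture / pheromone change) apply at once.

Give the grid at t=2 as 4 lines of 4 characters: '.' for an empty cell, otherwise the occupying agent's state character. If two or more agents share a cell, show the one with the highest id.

..F.
....
F...
....

t=1: a0@(3,1) a1@(2,0) a2@(0,2) | pheromone: 0 0 4 0 / 0 0 0 0 / 3 0 0 0 / 0 3 0 0
t=2: a0@(0,2) a1@(2,0) a2@(0,2) | pheromone: 0 0 7 0 / 0 0 0 0 / 4 0 0 0 / 0 2 0 0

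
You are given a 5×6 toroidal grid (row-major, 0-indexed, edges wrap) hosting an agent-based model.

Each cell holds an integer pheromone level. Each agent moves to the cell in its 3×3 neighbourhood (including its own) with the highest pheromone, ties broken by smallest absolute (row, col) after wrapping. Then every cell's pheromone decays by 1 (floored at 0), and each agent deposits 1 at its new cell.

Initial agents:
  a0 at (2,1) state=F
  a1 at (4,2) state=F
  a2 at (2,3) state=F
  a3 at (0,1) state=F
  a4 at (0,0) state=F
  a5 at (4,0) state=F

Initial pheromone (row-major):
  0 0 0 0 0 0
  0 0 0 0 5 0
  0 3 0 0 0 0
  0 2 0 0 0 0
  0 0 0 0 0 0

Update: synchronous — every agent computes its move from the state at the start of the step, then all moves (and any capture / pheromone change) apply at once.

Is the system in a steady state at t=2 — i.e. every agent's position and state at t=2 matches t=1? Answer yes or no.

no

t=1: a0@(2,1) a1@(3,1) a2@(1,4) a3@(0,0) a4@(0,0) a5@(3,1) | pheromone: 2 0 0 0 0 0 / 0 0 0 0 5 0 / 0 3 0 0 0 0 / 0 3 0 0 0 0 / 0 0 0 0 0 0
t=2: a0@(2,1) a1@(2,1) a2@(1,4) a3@(0,0) a4@(0,0) a5@(2,1) | pheromone: 3 0 0 0 0 0 / 0 0 0 0 5 0 / 0 5 0 0 0 0 / 0 2 0 0 0 0 / 0 0 0 0 0 0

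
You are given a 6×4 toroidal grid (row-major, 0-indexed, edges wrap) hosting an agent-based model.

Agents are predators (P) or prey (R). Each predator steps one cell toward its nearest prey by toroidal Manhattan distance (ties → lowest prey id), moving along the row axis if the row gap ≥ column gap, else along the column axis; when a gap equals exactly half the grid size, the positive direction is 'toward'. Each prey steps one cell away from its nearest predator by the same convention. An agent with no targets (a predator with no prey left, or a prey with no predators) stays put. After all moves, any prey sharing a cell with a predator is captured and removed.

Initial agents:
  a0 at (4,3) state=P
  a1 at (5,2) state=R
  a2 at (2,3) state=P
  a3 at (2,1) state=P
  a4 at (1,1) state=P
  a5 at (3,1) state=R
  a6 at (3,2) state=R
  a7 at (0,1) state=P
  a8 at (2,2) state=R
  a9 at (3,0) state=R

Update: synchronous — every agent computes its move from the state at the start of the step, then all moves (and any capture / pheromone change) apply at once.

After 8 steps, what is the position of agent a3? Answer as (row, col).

t=1: a0@(5,3):P a1@(0,2):R a2@(2,2):P a3@(3,1):P a4@(2,1):P a5@(4,1):R a7@(5,1):P a9@(2,0):R
t=2: a0@(0,3):P a2@(1,2):P a3@(4,1):P a4@(2,0):P a5@(5,1):R a7@(4,1):P a9@(2,3):R
t=3: a0@(1,3):P a2@(2,2):P a3@(5,1):P a4@(2,3):P a5@(0,1):R a7@(5,1):P
t=4: a0@(1,0):P a2@(1,2):P a3@(0,1):P a4@(1,3):P a5@(1,1):R a7@(0,1):P
t=5: a0@(1,1):P a2@(1,1):P a3@(1,1):P a4@(1,0):P a5@(1,2):R a7@(1,1):P
t=6: a0@(1,2):P a2@(1,2):P a3@(1,2):P a4@(1,1):P a5@(1,3):R a7@(1,2):P
t=7: a0@(1,3):P a2@(1,3):P a3@(1,3):P a4@(1,2):P a5@(1,0):R a7@(1,3):P
t=8: a0@(1,0):P a2@(1,0):P a3@(1,0):P a4@(1,3):P a5@(1,1):R a7@(1,0):P

(1, 0)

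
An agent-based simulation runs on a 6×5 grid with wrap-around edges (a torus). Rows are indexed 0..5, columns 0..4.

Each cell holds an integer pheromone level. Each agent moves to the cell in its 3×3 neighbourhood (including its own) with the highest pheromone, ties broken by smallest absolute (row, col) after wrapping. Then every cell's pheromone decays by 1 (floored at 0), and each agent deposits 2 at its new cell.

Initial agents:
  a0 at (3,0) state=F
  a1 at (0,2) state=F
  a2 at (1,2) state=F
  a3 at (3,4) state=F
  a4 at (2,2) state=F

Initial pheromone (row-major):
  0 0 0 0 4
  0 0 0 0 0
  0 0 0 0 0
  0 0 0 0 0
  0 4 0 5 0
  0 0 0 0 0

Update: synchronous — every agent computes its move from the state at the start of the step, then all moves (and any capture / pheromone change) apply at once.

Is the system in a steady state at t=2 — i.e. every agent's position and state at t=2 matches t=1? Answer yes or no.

no

t=1: a0@(4,1) a1@(0,1) a2@(0,1) a3@(4,3) a4@(1,1) | pheromone: 0 4 0 0 3 / 0 2 0 0 0 / 0 0 0 0 0 / 0 0 0 0 0 / 0 5 0 6 0 / 0 0 0 0 0
t=2: a0@(4,1) a1@(0,1) a2@(0,1) a3@(4,3) a4@(0,1) | pheromone: 0 9 0 0 2 / 0 1 0 0 0 / 0 0 0 0 0 / 0 0 0 0 0 / 0 6 0 7 0 / 0 0 0 0 0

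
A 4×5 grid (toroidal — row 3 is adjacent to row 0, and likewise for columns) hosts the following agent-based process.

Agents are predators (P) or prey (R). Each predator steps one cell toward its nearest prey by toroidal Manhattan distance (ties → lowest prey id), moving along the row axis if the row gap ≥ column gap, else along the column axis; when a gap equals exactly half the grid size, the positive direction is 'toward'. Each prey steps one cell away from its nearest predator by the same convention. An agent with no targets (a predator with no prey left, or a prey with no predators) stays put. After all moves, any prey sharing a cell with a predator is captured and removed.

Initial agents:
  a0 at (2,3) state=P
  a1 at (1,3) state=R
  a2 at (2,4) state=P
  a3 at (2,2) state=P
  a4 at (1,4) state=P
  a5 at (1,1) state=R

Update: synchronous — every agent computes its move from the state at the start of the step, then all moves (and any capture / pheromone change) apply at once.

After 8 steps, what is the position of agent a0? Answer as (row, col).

t=1: a0@(1,3):P a1@(0,3):R a2@(1,4):P a3@(1,2):P a4@(1,3):P a5@(0,1):R
t=2: a0@(0,3):P a1@(3,3):R a2@(0,4):P a3@(0,2):P a4@(0,3):P a5@(3,1):R
t=3: a0@(3,3):P a1@(2,3):R a2@(3,4):P a3@(3,2):P a4@(3,3):P a5@(2,1):R
t=4: a0@(2,3):P a1@(1,3):R a2@(2,4):P a3@(2,2):P a4@(2,3):P a5@(1,1):R
t=5: a0@(1,3):P a1@(0,3):R a2@(1,4):P a3@(1,2):P a4@(1,3):P a5@(0,1):R
t=6: a0@(0,3):P a1@(3,3):R a2@(0,4):P a3@(0,2):P a4@(0,3):P a5@(3,1):R
t=7: a0@(3,3):P a1@(2,3):R a2@(3,4):P a3@(3,2):P a4@(3,3):P a5@(2,1):R
t=8: a0@(2,3):P a1@(1,3):R a2@(2,4):P a3@(2,2):P a4@(2,3):P a5@(1,1):R

(2, 3)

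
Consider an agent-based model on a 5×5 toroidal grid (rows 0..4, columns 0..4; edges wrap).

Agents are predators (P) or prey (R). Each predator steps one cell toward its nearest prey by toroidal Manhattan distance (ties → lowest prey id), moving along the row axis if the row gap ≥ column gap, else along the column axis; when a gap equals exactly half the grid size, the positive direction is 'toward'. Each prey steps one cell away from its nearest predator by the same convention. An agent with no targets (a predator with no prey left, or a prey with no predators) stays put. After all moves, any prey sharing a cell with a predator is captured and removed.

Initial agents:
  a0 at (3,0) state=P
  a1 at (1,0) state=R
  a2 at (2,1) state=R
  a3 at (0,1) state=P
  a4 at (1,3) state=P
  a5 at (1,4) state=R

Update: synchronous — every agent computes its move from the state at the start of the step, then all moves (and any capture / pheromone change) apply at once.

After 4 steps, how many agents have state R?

2

t=1: a0@(2,0):P a1@(0,0):R a3@(1,1):P a4@(1,4):P a5@(1,0):R
t=2: a0@(1,0):P a1@(4,0):R a3@(1,0):P a4@(1,0):P a5@(0,0):R
t=3: a0@(0,0):P a1@(3,0):R a3@(0,0):P a4@(0,0):P a5@(4,0):R
t=4: a0@(4,0):P a1@(2,0):R a3@(4,0):P a4@(4,0):P a5@(3,0):R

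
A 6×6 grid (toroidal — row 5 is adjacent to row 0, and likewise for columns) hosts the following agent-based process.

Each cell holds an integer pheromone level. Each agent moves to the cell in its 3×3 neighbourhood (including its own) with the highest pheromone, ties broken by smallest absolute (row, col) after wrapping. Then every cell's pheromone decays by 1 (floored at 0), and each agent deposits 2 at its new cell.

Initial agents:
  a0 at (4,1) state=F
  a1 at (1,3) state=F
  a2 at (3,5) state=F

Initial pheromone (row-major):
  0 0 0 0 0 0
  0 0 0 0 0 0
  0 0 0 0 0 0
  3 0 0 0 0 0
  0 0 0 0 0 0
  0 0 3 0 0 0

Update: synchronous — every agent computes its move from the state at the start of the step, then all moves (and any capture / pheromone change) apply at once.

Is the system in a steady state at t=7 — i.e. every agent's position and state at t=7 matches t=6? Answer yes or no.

t=1: a0@(3,0) a1@(0,2) a2@(3,0) | pheromone: 0 0 2 0 0 0 / 0 0 0 0 0 0 / 0 0 0 0 0 0 / 6 0 0 0 0 0 / 0 0 0 0 0 0 / 0 0 2 0 0 0
t=2: a0@(3,0) a1@(0,2) a2@(3,0) | pheromone: 0 0 3 0 0 0 / 0 0 0 0 0 0 / 0 0 0 0 0 0 / 9 0 0 0 0 0 / 0 0 0 0 0 0 / 0 0 1 0 0 0
t=3: a0@(3,0) a1@(0,2) a2@(3,0) | pheromone: 0 0 4 0 0 0 / 0 0 0 0 0 0 / 0 0 0 0 0 0 / 12 0 0 0 0 0 / 0 0 0 0 0 0 / 0 0 0 0 0 0
t=4: a0@(3,0) a1@(0,2) a2@(3,0) | pheromone: 0 0 5 0 0 0 / 0 0 0 0 0 0 / 0 0 0 0 0 0 / 15 0 0 0 0 0 / 0 0 0 0 0 0 / 0 0 0 0 0 0
t=5: a0@(3,0) a1@(0,2) a2@(3,0) | pheromone: 0 0 6 0 0 0 / 0 0 0 0 0 0 / 0 0 0 0 0 0 / 18 0 0 0 0 0 / 0 0 0 0 0 0 / 0 0 0 0 0 0
t=6: a0@(3,0) a1@(0,2) a2@(3,0) | pheromone: 0 0 7 0 0 0 / 0 0 0 0 0 0 / 0 0 0 0 0 0 / 21 0 0 0 0 0 / 0 0 0 0 0 0 / 0 0 0 0 0 0
t=7: a0@(3,0) a1@(0,2) a2@(3,0) | pheromone: 0 0 8 0 0 0 / 0 0 0 0 0 0 / 0 0 0 0 0 0 / 24 0 0 0 0 0 / 0 0 0 0 0 0 / 0 0 0 0 0 0

yes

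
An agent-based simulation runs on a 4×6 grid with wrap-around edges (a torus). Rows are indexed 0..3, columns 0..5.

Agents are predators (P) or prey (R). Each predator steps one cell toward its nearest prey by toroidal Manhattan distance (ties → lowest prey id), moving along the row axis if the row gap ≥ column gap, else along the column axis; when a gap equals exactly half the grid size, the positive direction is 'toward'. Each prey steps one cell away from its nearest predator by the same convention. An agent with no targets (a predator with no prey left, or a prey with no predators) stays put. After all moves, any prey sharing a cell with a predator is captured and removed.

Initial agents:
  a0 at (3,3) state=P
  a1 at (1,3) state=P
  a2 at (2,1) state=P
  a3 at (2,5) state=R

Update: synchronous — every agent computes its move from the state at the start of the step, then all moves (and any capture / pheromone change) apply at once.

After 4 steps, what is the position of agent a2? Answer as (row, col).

(0, 5)

t=1: a0@(3,4):P a1@(1,4):P a2@(2,0):P a3@(2,4):R
t=2: a0@(2,4):P a1@(2,4):P a2@(2,5):P a3@(1,4):R
t=3: a0@(1,4):P a1@(1,4):P a2@(1,5):P a3@(0,4):R
t=4: a0@(0,4):P a1@(0,4):P a2@(0,5):P a3@(3,4):R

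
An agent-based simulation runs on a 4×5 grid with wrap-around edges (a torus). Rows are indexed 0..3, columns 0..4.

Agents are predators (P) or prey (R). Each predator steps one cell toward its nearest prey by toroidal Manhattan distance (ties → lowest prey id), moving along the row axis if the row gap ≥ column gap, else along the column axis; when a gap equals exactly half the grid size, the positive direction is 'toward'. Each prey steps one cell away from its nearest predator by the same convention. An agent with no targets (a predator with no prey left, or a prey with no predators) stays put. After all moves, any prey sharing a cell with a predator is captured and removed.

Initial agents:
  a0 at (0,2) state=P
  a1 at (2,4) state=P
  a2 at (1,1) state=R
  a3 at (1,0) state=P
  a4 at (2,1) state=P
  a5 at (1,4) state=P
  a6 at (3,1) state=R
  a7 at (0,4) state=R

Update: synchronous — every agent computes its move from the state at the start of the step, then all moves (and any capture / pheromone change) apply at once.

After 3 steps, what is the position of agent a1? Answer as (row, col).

(3, 1)

t=1: a0@(1,2):P a1@(3,4):P a3@(1,1):P a4@(1,1):P a5@(0,4):P a6@(0,1):R
t=2: a0@(0,2):P a1@(3,0):P a3@(0,1):P a4@(0,1):P a5@(0,0):P a6@(3,1):R
t=3: a0@(3,2):P a1@(3,1):P a3@(3,1):P a4@(3,1):P a5@(3,0):P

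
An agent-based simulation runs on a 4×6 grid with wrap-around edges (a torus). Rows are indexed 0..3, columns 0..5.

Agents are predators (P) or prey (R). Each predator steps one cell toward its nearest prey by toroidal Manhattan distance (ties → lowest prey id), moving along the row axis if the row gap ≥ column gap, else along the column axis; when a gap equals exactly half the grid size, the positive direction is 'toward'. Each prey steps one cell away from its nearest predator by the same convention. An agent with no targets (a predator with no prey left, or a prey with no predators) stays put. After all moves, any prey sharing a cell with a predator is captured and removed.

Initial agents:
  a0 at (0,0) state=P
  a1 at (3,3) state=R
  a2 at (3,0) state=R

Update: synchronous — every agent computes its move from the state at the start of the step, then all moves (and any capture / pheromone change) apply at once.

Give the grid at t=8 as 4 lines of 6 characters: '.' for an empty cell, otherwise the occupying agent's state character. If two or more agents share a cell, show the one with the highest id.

t=1: a0@(3,0):P a1@(3,2):R a2@(2,0):R
t=2: a0@(2,0):P a1@(3,3):R a2@(1,0):R
t=3: a0@(1,0):P a1@(3,2):R a2@(0,0):R
t=4: a0@(0,0):P a1@(2,2):R a2@(3,0):R
t=5: a0@(3,0):P a1@(1,2):R a2@(2,0):R
t=6: a0@(2,0):P a1@(0,2):R a2@(1,0):R
t=7: a0@(1,0):P a1@(3,2):R a2@(0,0):R
t=8: a0@(0,0):P a1@(2,2):R a2@(3,0):R

P.....
......
..R...
R.....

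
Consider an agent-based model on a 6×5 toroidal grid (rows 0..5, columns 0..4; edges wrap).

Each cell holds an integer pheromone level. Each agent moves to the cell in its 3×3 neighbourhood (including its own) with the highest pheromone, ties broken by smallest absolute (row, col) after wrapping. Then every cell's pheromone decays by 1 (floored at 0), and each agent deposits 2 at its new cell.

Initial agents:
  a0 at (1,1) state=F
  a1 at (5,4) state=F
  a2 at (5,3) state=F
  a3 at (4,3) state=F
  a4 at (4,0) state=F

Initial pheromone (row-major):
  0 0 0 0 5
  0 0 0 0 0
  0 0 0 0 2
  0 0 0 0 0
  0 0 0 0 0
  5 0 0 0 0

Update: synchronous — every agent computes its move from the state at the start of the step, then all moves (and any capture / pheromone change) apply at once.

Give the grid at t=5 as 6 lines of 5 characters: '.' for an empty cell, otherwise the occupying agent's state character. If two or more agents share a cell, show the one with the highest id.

t=1: a0@(0,0) a1@(0,4) a2@(0,4) a3@(3,2) a4@(5,0) | pheromone: 2 0 0 0 8 / 0 0 0 0 0 / 0 0 0 0 1 / 0 0 2 0 0 / 0 0 0 0 0 / 6 0 0 0 0
t=2: a0@(0,4) a1@(0,4) a2@(0,4) a3@(3,2) a4@(0,4) | pheromone: 1 0 0 0 15 / 0 0 0 0 0 / 0 0 0 0 0 / 0 0 3 0 0 / 0 0 0 0 0 / 5 0 0 0 0
t=3: a0@(0,4) a1@(0,4) a2@(0,4) a3@(3,2) a4@(0,4) | pheromone: 0 0 0 0 22 / 0 0 0 0 0 / 0 0 0 0 0 / 0 0 4 0 0 / 0 0 0 0 0 / 4 0 0 0 0
t=4: a0@(0,4) a1@(0,4) a2@(0,4) a3@(3,2) a4@(0,4) | pheromone: 0 0 0 0 29 / 0 0 0 0 0 / 0 0 0 0 0 / 0 0 5 0 0 / 0 0 0 0 0 / 3 0 0 0 0
t=5: a0@(0,4) a1@(0,4) a2@(0,4) a3@(3,2) a4@(0,4) | pheromone: 0 0 0 0 36 / 0 0 0 0 0 / 0 0 0 0 0 / 0 0 6 0 0 / 0 0 0 0 0 / 2 0 0 0 0

....F
.....
.....
..F..
.....
.....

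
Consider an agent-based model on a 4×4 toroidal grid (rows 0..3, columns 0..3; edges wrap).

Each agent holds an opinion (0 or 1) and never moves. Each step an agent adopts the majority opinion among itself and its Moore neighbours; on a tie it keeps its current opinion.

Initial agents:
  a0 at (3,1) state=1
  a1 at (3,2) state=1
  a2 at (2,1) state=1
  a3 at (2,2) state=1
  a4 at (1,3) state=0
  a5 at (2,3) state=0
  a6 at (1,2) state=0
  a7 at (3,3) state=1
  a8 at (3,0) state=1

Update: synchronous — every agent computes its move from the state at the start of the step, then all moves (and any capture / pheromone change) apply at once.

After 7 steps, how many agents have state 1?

t=1: a0@(3,1):1 a1@(3,2):1 a2@(2,1):1 a3@(2,2):1 a4@(1,3):0 a5@(2,3):1 a6@(1,2):0 a7@(3,3):1 a8@(3,0):1
t=2: a0@(3,1):1 a1@(3,2):1 a2@(2,1):1 a3@(2,2):1 a4@(1,3):0 a5@(2,3):1 a6@(1,2):1 a7@(3,3):1 a8@(3,0):1
t=3: a0@(3,1):1 a1@(3,2):1 a2@(2,1):1 a3@(2,2):1 a4@(1,3):1 a5@(2,3):1 a6@(1,2):1 a7@(3,3):1 a8@(3,0):1
t=4: (unchanged — steady state)

9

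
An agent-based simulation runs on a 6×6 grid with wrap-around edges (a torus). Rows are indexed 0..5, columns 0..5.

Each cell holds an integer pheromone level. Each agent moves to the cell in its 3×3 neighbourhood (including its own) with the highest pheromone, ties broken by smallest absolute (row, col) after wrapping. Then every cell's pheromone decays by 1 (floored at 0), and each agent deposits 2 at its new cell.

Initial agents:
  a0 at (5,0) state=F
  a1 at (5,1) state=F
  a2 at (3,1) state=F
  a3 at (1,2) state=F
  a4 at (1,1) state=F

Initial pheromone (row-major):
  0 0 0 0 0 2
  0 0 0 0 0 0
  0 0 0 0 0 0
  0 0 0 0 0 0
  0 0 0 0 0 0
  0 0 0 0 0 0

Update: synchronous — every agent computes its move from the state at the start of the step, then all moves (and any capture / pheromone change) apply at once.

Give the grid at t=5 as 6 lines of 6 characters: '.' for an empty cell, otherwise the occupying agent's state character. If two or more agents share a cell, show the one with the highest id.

t=1: a0@(0,5) a1@(0,0) a2@(2,0) a3@(0,1) a4@(0,0) | pheromone: 4 2 0 0 0 3 / 0 0 0 0 0 0 / 2 0 0 0 0 0 / 0 0 0 0 0 0 / 0 0 0 0 0 0 / 0 0 0 0 0 0
t=2: a0@(0,0) a1@(0,0) a2@(2,0) a3@(0,0) a4@(0,0) | pheromone: 11 1 0 0 0 2 / 0 0 0 0 0 0 / 3 0 0 0 0 0 / 0 0 0 0 0 0 / 0 0 0 0 0 0 / 0 0 0 0 0 0
t=3: a0@(0,0) a1@(0,0) a2@(2,0) a3@(0,0) a4@(0,0) | pheromone: 18 0 0 0 0 1 / 0 0 0 0 0 0 / 4 0 0 0 0 0 / 0 0 0 0 0 0 / 0 0 0 0 0 0 / 0 0 0 0 0 0
t=4: a0@(0,0) a1@(0,0) a2@(2,0) a3@(0,0) a4@(0,0) | pheromone: 25 0 0 0 0 0 / 0 0 0 0 0 0 / 5 0 0 0 0 0 / 0 0 0 0 0 0 / 0 0 0 0 0 0 / 0 0 0 0 0 0
t=5: a0@(0,0) a1@(0,0) a2@(2,0) a3@(0,0) a4@(0,0) | pheromone: 32 0 0 0 0 0 / 0 0 0 0 0 0 / 6 0 0 0 0 0 / 0 0 0 0 0 0 / 0 0 0 0 0 0 / 0 0 0 0 0 0

F.....
......
F.....
......
......
......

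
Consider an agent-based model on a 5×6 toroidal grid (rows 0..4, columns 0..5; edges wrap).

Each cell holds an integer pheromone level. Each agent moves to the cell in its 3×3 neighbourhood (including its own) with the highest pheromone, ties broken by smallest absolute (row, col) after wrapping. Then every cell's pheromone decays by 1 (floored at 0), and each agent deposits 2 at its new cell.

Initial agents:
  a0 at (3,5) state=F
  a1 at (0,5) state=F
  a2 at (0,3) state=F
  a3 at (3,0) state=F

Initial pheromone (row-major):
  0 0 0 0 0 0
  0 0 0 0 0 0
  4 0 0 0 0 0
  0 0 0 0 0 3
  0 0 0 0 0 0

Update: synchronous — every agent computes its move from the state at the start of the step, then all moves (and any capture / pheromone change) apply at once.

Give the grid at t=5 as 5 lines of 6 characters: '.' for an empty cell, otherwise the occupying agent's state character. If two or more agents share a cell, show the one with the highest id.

F.F...
......
F.....
......
......

t=1: a0@(2,0) a1@(0,0) a2@(0,2) a3@(2,0) | pheromone: 2 0 2 0 0 0 / 0 0 0 0 0 0 / 7 0 0 0 0 0 / 0 0 0 0 0 2 / 0 0 0 0 0 0
t=2: a0@(2,0) a1@(0,0) a2@(0,2) a3@(2,0) | pheromone: 3 0 3 0 0 0 / 0 0 0 0 0 0 / 10 0 0 0 0 0 / 0 0 0 0 0 1 / 0 0 0 0 0 0
t=3: a0@(2,0) a1@(0,0) a2@(0,2) a3@(2,0) | pheromone: 4 0 4 0 0 0 / 0 0 0 0 0 0 / 13 0 0 0 0 0 / 0 0 0 0 0 0 / 0 0 0 0 0 0
t=4: a0@(2,0) a1@(0,0) a2@(0,2) a3@(2,0) | pheromone: 5 0 5 0 0 0 / 0 0 0 0 0 0 / 16 0 0 0 0 0 / 0 0 0 0 0 0 / 0 0 0 0 0 0
t=5: a0@(2,0) a1@(0,0) a2@(0,2) a3@(2,0) | pheromone: 6 0 6 0 0 0 / 0 0 0 0 0 0 / 19 0 0 0 0 0 / 0 0 0 0 0 0 / 0 0 0 0 0 0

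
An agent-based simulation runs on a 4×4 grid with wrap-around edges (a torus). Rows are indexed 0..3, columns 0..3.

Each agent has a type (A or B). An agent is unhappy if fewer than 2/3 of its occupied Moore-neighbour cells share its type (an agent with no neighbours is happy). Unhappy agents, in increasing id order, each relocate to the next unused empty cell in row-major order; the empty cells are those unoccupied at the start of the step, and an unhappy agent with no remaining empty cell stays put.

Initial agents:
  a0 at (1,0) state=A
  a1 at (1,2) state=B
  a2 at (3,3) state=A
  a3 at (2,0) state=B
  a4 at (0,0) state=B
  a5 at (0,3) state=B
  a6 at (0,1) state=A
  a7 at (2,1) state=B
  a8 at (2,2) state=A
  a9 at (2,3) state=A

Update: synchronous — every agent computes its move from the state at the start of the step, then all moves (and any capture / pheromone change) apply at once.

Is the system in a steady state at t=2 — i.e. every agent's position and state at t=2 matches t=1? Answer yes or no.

no

t=1: a0@(0,2):A a1@(1,1):B a2@(1,3):A a3@(3,0):B a4@(3,1):B a5@(3,2):B a6@(0,1):A a7@(2,1):B a8@(2,2):A a9@(2,3):A
t=2: a0@(0,0):A a1@(0,3):B a2@(1,3):A a3@(1,0):B a4@(1,2):B a5@(2,0):B a6@(3,3):A a7@(2,1):B a8@(2,2):A a9@(2,3):A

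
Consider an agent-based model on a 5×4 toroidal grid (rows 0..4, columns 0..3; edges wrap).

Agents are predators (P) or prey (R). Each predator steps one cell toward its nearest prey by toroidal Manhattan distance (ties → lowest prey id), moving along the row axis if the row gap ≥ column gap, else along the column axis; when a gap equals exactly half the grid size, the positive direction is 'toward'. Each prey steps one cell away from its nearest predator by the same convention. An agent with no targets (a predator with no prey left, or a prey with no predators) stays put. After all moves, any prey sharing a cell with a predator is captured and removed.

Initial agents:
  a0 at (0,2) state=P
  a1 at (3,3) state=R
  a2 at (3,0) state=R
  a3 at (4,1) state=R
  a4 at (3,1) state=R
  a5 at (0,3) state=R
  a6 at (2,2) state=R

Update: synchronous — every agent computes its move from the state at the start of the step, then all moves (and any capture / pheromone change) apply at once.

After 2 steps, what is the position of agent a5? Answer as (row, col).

t=1: a0@(0,3):P a1@(2,3):R a2@(2,0):R a3@(3,1):R a4@(2,1):R a5@(0,0):R a6@(3,2):R
t=2: a0@(0,0):P a1@(3,3):R a2@(3,0):R a3@(2,1):R a4@(3,1):R a5@(0,1):R a6@(2,2):R

(0, 1)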